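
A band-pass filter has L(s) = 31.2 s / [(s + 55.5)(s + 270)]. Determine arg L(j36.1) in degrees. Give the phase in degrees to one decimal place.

∠(j36.1) = 90.00°
∠(j36.1 + 55.5) = arctan(36.1/55.5) = 33.04°
∠(j36.1 + 270) = arctan(36.1/270) = 7.62°
∠L(j36.1) = 90.00° − (33.04° + 7.62°) = 49.34°

49.3°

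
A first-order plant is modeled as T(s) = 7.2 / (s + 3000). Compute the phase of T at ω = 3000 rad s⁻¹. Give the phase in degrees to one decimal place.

∠(j3000 + 3000) = arctan(3000/3000) = 45.00°
∠T(j3000) = −45.00° = -45.00°

-45.0 deg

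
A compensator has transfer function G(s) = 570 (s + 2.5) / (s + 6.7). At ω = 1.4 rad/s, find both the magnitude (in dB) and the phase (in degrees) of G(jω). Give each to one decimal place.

|j1.4 + 2.5| = √(1.4² + 2.5²) = 2.865
|j1.4 + 6.7| = √(1.4² + 6.7²) = 6.845
|G(j1.4)| = 570 × 2.865 / 6.845 = 238.61
20 log₁₀(238.61) = 47.55 dB
∠(j1.4 + 2.5) = arctan(1.4/2.5) = 29.25°
∠(j1.4 + 6.7) = arctan(1.4/6.7) = 11.80°
∠G(j1.4) = 29.25° − 11.80° = 17.45°

|G| = 47.6 dB, ∠G = 17.4°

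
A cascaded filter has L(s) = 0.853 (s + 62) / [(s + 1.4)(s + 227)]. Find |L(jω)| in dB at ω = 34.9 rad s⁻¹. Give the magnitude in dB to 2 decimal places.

|j34.9 + 62| = √(34.9² + 62²) = 71.15
|j34.9 + 1.4| = √(34.9² + 1.4²) = 34.93
|j34.9 + 227| = √(34.9² + 227²) = 229.7
|L(j34.9)| = 0.853 × 71.15 / (34.93 × 229.7) = 0.0075655
20 log₁₀(0.0075655) = -42.423 dB

-42.42 dB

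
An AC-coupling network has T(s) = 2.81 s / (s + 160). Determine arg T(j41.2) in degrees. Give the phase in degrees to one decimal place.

75.6°

∠(j41.2) = 90.00°
∠(j41.2 + 160) = arctan(41.2/160) = 14.44°
∠T(j41.2) = 90.00° − 14.44° = 75.56°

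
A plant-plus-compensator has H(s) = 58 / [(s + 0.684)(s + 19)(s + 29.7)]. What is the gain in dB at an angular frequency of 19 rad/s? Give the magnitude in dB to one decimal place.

-49.8 dB

|j19 + 0.684| = √(19² + 0.684²) = 19.01
|j19 + 19| = √(19² + 19²) = 26.87
|j19 + 29.7| = √(19² + 29.7²) = 35.26
|H(j19)| = 58 / (19.01 × 26.87 × 35.26) = 0.0032201
20 log₁₀(0.0032201) = -49.84 dB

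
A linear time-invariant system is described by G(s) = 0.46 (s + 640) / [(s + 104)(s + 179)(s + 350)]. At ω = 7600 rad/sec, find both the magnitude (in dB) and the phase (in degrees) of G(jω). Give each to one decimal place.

|j7600 + 640| = √(7600² + 640²) = 7627
|j7600 + 104| = √(7600² + 104²) = 7601
|j7600 + 179| = √(7600² + 179²) = 7602
|j7600 + 350| = √(7600² + 350²) = 7608
|G(j7600)| = 0.46 × 7627 / (7601 × 7602 × 7608) = 7.9808e-09
20 log₁₀(7.9808e-09) = -161.96 dB
∠(j7600 + 640) = arctan(7600/640) = 85.19°
∠(j7600 + 104) = arctan(7600/104) = 89.22°
∠(j7600 + 179) = arctan(7600/179) = 88.65°
∠(j7600 + 350) = arctan(7600/350) = 87.36°
∠G(j7600) = 85.19° − (89.22° + 88.65° + 87.36°) = -180.04°

|G| = -162.0 dB, ∠G = -180.0°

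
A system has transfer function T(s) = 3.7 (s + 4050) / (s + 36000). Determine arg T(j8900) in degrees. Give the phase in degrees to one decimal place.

51.6 deg

∠(j8900 + 4050) = arctan(8900/4050) = 65.53°
∠(j8900 + 36000) = arctan(8900/36000) = 13.89°
∠T(j8900) = 65.53° − 13.89° = 51.65°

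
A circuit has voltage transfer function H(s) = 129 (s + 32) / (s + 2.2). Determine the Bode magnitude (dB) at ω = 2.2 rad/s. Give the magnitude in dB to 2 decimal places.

62.48 dB

|j2.2 + 32| = √(2.2² + 32²) = 32.08
|j2.2 + 2.2| = √(2.2² + 2.2²) = 3.111
|H(j2.2)| = 129 × 32.08 / 3.111 = 1329.9
20 log₁₀(1329.9) = 62.477 dB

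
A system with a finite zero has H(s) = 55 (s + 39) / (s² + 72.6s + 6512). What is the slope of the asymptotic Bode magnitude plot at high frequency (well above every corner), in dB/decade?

With 1 zero and 2 poles, the high-frequency asymptotic slope is 20 × (1 − 2) = -20 dB/decade.

-20 dB/decade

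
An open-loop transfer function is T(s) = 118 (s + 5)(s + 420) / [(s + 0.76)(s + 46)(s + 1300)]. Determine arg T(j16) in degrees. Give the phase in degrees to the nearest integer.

∠(j16 + 5) = arctan(16/5) = 72.65°
∠(j16 + 420) = arctan(16/420) = 2.18°
∠(j16 + 0.76) = arctan(16/0.76) = 87.28°
∠(j16 + 46) = arctan(16/46) = 19.18°
∠(j16 + 1300) = arctan(16/1300) = 0.71°
∠T(j16) = 72.65° + 2.18° − (87.28° + 19.18° + 0.71°) = -32.34°

-32 deg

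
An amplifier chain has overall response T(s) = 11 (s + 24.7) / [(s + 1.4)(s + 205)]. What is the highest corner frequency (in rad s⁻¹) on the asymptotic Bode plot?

205 rad s⁻¹

Break frequencies occur at each pole and zero magnitude: 1.4 rad s⁻¹, 24.7 rad s⁻¹, 205 rad s⁻¹.
The highest is 205 rad s⁻¹.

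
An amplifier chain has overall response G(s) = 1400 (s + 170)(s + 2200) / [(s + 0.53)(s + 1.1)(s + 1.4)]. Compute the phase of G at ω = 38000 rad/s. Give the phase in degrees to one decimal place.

∠(j38000 + 170) = arctan(38000/170) = 89.74°
∠(j38000 + 2200) = arctan(38000/2200) = 86.69°
∠(j38000 + 0.53) = arctan(38000/0.53) = 90.00°
∠(j38000 + 1.1) = arctan(38000/1.1) = 90.00°
∠(j38000 + 1.4) = arctan(38000/1.4) = 90.00°
∠G(j38000) = 89.74° + 86.69° − (90.00° + 90.00° + 90.00°) = -93.57°

-93.6 deg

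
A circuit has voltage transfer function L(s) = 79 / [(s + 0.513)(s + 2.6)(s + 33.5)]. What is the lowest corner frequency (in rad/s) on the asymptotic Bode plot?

Break frequencies occur at each pole and zero magnitude: 0.513 rad/s, 2.6 rad/s, 33.5 rad/s.
The lowest is 0.513 rad/s.

0.513 rad/s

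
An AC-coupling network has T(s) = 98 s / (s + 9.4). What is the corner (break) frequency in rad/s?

9.4 rad/s

The single real pole at s = −9.4 gives a corner at ω = 9.4 rad/s.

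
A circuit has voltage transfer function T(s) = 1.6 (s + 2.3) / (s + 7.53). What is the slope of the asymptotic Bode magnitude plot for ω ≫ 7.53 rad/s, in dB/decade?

With 1 zero and 1 pole, the high-frequency asymptotic slope is 20 × (1 − 1) = 0 dB/decade.

0 dB/decade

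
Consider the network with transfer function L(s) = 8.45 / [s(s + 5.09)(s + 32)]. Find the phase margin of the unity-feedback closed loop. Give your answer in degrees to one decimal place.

Gain crossover: |L(jω)| = 1 at ω ≈ 0.0519 rad s⁻¹.
∠L(j0.0519) = −90° − arctan(0.0519/5.09) − arctan(0.0519/32) ≈ -90.68°
PM = 180° + (-90.68°) = 89.32°

89.3°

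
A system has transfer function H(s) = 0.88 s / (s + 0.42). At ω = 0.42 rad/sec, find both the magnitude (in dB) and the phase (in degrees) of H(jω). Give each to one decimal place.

|j0.42| = 0.42
|j0.42 + 0.42| = √(0.42² + 0.42²) = 0.594
|H(j0.42)| = 0.88 × 0.42 / 0.594 = 0.62225
20 log₁₀(0.62225) = -4.12 dB
∠(j0.42) = 90.00°
∠(j0.42 + 0.42) = arctan(0.42/0.42) = 45.00°
∠H(j0.42) = 90.00° − 45.00° = 45.00°

|H| = -4.1 dB, ∠H = 45.0°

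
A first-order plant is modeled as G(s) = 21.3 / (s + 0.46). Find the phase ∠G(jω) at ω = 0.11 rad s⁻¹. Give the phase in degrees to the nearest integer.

∠(j0.11 + 0.46) = arctan(0.11/0.46) = 13.45°
∠G(j0.11) = −13.45° = -13.45°

-13 deg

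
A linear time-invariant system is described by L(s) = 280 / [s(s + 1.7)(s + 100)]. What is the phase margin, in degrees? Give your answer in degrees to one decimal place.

Gain crossover: |L(jω)| = 1 at ω ≈ 1.31 rad s⁻¹.
∠L(j1.31) = −90° − arctan(1.31/1.7) − arctan(1.31/100) ≈ -128.28°
PM = 180° + (-128.28°) = 51.72°

51.7°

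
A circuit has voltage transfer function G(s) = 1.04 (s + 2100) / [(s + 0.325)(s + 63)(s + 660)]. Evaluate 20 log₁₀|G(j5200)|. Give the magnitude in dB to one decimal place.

-147.7 dB

|j5200 + 2100| = √(5200² + 2100²) = 5608
|j5200 + 0.325| = √(5200² + 0.325²) = 5200
|j5200 + 63| = √(5200² + 63²) = 5200
|j5200 + 660| = √(5200² + 660²) = 5242
|G(j5200)| = 1.04 × 5608 / (5200 × 5200 × 5242) = 4.1146e-08
20 log₁₀(4.1146e-08) = -147.71 dB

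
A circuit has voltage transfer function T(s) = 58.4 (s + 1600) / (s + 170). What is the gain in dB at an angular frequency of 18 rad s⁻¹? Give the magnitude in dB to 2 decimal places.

54.75 dB

|j18 + 1600| = √(18² + 1600²) = 1600
|j18 + 170| = √(18² + 170²) = 171
|T(j18)| = 58.4 × 1600 / 171 = 546.63
20 log₁₀(546.63) = 54.754 dB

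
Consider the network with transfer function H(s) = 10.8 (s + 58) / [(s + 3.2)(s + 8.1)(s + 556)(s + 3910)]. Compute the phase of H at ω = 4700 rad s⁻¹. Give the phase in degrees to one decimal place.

-224.1°

∠(j4700 + 58) = arctan(4700/58) = 89.29°
∠(j4700 + 3.2) = arctan(4700/3.2) = 89.96°
∠(j4700 + 8.1) = arctan(4700/8.1) = 89.90°
∠(j4700 + 556) = arctan(4700/556) = 83.25°
∠(j4700 + 3910) = arctan(4700/3910) = 50.24°
∠H(j4700) = 89.29° − (89.96° + 89.90° + 83.25° + 50.24°) = -224.07°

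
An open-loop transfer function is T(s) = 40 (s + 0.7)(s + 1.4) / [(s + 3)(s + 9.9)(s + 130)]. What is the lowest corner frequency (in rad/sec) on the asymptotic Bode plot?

0.7 rad/sec

Break frequencies occur at each pole and zero magnitude: 0.7 rad/sec, 1.4 rad/sec, 3 rad/sec, 9.9 rad/sec, 130 rad/sec.
The lowest is 0.7 rad/sec.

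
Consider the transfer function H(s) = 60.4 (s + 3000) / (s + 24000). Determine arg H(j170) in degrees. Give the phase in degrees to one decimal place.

2.8°

∠(j170 + 3000) = arctan(170/3000) = 3.24°
∠(j170 + 24000) = arctan(170/24000) = 0.41°
∠H(j170) = 3.24° − 0.41° = 2.84°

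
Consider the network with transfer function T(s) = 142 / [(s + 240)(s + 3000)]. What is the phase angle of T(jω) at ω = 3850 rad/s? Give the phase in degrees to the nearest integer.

-139 deg

∠(j3850 + 240) = arctan(3850/240) = 86.43°
∠(j3850 + 3000) = arctan(3850/3000) = 52.07°
∠T(j3850) = − (86.43° + 52.07°) = -138.51°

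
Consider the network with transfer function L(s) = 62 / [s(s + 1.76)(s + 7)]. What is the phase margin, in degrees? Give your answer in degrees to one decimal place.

13.3°

Gain crossover: |L(jω)| = 1 at ω ≈ 2.62 rad s⁻¹.
∠L(j2.62) = −90° − arctan(2.62/1.76) − arctan(2.62/7) ≈ -166.71°
PM = 180° + (-166.71°) = 13.29°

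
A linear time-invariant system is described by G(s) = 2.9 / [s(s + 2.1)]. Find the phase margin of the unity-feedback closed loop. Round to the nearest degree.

Gain crossover: |G(jω)| = 1 at ω ≈ 1.2 rad/s.
∠G(j1.2) = −90° − arctan(1.2/2.1) ≈ -119.73°
PM = 180° + (-119.73°) = 60.27°

60°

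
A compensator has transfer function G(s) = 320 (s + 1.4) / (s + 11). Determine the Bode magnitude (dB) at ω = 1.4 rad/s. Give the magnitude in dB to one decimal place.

|j1.4 + 1.4| = √(1.4² + 1.4²) = 1.98
|j1.4 + 11| = √(1.4² + 11²) = 11.09
|G(j1.4)| = 320 × 1.98 / 11.09 = 57.136
20 log₁₀(57.136) = 35.14 dB

35.1 dB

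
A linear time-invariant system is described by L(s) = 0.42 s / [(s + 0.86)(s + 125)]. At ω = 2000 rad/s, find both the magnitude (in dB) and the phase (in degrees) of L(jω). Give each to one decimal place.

|L| = -73.6 dB, ∠L = -86.4°

|j2000| = 2000
|j2000 + 0.86| = √(2000² + 0.86²) = 2000
|j2000 + 125| = √(2000² + 125²) = 2004
|L(j2000)| = 0.42 × 2000 / (2000 × 2004) = 0.00020959
20 log₁₀(0.00020959) = -73.57 dB
∠(j2000) = 90.00°
∠(j2000 + 0.86) = arctan(2000/0.86) = 89.98°
∠(j2000 + 125) = arctan(2000/125) = 86.42°
∠L(j2000) = 90.00° − (89.98° + 86.42°) = -86.40°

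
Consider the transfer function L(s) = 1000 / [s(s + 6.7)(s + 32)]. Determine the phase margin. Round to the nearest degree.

52°

Gain crossover: |L(jω)| = 1 at ω ≈ 3.98 rad/s.
∠L(j3.98) = −90° − arctan(3.98/6.7) − arctan(3.98/32) ≈ -127.80°
PM = 180° + (-127.80°) = 52.20°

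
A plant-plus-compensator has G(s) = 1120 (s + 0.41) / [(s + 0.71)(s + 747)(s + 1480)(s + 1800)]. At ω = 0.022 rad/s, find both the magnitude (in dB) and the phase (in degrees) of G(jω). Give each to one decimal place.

|G| = -129.8 dB, ∠G = 1.3°

|j0.022 + 0.41| = √(0.022² + 0.41²) = 0.4106
|j0.022 + 0.71| = √(0.022² + 0.71²) = 0.7103
|j0.022 + 747| = √(0.022² + 747²) = 747
|j0.022 + 1480| = √(0.022² + 1480²) = 1480
|j0.022 + 1800| = √(0.022² + 1800²) = 1800
|G(j0.022)| = 1120 × 0.4106 / (0.7103 × 747 × 1480 × 1800) = 3.2532e-07
20 log₁₀(3.2532e-07) = -129.75 dB
∠(j0.022 + 0.41) = arctan(0.022/0.41) = 3.07°
∠(j0.022 + 0.71) = arctan(0.022/0.71) = 1.77°
∠(j0.022 + 747) = arctan(0.022/747) = 0.00°
∠(j0.022 + 1480) = arctan(0.022/1480) = 0.00°
∠(j0.022 + 1800) = arctan(0.022/1800) = 0.00°
∠G(j0.022) = 3.07° − (1.77° + 0.00° + 0.00° + 0.00°) = 1.29°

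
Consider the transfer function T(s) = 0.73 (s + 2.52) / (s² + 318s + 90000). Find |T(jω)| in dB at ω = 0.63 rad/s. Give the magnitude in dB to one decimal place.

|j0.63 + 2.52| = √(0.63² + 2.52²) = 2.598
|(j0.63)² + 318(j0.63) + 90000| = |90000 + j200.34| = 9e+04
|T(j0.63)| = 0.73 × 2.598 / 9e+04 = 2.1069e-05
20 log₁₀(2.1069e-05) = -93.53 dB

-93.5 dB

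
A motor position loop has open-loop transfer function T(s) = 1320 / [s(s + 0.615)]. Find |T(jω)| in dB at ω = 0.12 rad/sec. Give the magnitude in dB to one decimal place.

|j0.12 + 0.615| = √(0.12² + 0.615²) = 0.6266
|j0.12| = 0.12
|T(j0.12)| = 1320 / (0.6266 × 0.12) = 17555
20 log₁₀(17555) = 84.89 dB

84.9 dB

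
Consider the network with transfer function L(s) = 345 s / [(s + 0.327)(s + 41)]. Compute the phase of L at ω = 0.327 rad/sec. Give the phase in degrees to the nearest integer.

∠(j0.327) = 90.00°
∠(j0.327 + 0.327) = arctan(0.327/0.327) = 45.00°
∠(j0.327 + 41) = arctan(0.327/41) = 0.46°
∠L(j0.327) = 90.00° − (45.00° + 0.46°) = 44.54°

45°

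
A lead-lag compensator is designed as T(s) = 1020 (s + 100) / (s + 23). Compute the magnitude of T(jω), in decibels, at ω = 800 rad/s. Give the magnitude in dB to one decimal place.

60.2 dB

|j800 + 100| = √(800² + 100²) = 806.2
|j800 + 23| = √(800² + 23²) = 800.3
|T(j800)| = 1020 × 806.2 / 800.3 = 1027.5
20 log₁₀(1027.5) = 60.24 dB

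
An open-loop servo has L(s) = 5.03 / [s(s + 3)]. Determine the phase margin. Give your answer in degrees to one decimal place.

63.4°

Gain crossover: |L(jω)| = 1 at ω ≈ 1.5 rad/s.
∠L(j1.5) = −90° − arctan(1.5/3) ≈ -116.56°
PM = 180° + (-116.56°) = 63.44°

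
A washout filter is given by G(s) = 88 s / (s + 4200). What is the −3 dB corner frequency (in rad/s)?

4200 rad/s

For a single-pole high-pass, the −3 dB point is at the pole: ω = 4200 rad/s.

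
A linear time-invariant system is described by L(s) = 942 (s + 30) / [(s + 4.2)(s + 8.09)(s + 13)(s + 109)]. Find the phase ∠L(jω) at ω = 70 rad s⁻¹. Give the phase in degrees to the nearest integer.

∠(j70 + 30) = arctan(70/30) = 66.80°
∠(j70 + 4.2) = arctan(70/4.2) = 86.57°
∠(j70 + 8.09) = arctan(70/8.09) = 83.41°
∠(j70 + 13) = arctan(70/13) = 79.48°
∠(j70 + 109) = arctan(70/109) = 32.71°
∠L(j70) = 66.80° − (86.57° + 83.41° + 79.48° + 32.71°) = -215.36°

-215°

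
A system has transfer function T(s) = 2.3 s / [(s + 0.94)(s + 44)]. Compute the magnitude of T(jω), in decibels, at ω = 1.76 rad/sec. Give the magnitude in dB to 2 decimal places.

-26.73 dB

|j1.76| = 1.76
|j1.76 + 0.94| = √(1.76² + 0.94²) = 1.995
|j1.76 + 44| = √(1.76² + 44²) = 44.04
|T(j1.76)| = 2.3 × 1.76 / (1.995 × 44.04) = 0.046072
20 log₁₀(0.046072) = -26.731 dB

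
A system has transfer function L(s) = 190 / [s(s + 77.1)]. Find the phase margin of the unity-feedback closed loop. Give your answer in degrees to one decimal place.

88.2°

Gain crossover: |L(jω)| = 1 at ω ≈ 2.46 rad/sec.
∠L(j2.46) = −90° − arctan(2.46/77.1) ≈ -91.83°
PM = 180° + (-91.83°) = 88.17°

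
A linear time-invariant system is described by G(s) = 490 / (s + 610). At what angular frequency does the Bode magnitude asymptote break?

The single real pole at s = −610 gives a corner at ω = 610 rad s⁻¹.

610 rad s⁻¹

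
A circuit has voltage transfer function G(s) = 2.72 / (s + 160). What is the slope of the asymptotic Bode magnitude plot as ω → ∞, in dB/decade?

-20 dB/decade

With 0 zeros and 1 pole, the high-frequency asymptotic slope is 20 × (0 − 1) = -20 dB/decade.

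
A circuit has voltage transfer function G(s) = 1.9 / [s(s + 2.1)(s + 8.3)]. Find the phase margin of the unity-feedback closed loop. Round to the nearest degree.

86°

Gain crossover: |G(jω)| = 1 at ω ≈ 0.109 rad/s.
∠G(j0.109) = −90° − arctan(0.109/2.1) − arctan(0.109/8.3) ≈ -93.72°
PM = 180° + (-93.72°) = 86.28°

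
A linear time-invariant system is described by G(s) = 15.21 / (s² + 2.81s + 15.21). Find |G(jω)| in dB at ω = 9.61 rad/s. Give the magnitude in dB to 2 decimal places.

-14.61 dB

|(j9.61)² + 2.81(j9.61) + 15.21| = |-77.142 + j27.004| = 81.73
|G(j9.61)| = 15.21 / 81.73 = 0.1861
20 log₁₀(0.1861) = -14.605 dB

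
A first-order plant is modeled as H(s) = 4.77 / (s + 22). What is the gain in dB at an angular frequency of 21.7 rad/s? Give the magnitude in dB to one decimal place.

-16.2 dB

|j21.7 + 22| = √(21.7² + 22²) = 30.9
|H(j21.7)| = 4.77 / 30.9 = 0.15436
20 log₁₀(0.15436) = -16.23 dB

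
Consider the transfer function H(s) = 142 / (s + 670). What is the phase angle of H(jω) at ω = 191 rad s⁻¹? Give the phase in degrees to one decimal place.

∠(j191 + 670) = arctan(191/670) = 15.91°
∠H(j191) = −15.91° = -15.91°

-15.9°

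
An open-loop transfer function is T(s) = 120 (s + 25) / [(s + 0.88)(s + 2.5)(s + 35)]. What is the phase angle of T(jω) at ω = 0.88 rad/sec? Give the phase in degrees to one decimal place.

∠(j0.88 + 25) = arctan(0.88/25) = 2.02°
∠(j0.88 + 0.88) = arctan(0.88/0.88) = 45.00°
∠(j0.88 + 2.5) = arctan(0.88/2.5) = 19.39°
∠(j0.88 + 35) = arctan(0.88/35) = 1.44°
∠T(j0.88) = 2.02° − (45.00° + 19.39° + 1.44°) = -63.82°

-63.8°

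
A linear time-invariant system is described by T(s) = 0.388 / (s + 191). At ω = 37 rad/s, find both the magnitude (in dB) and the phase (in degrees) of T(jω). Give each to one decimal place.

|j37 + 191| = √(37² + 191²) = 194.6
|T(j37)| = 0.388 / 194.6 = 0.0019943
20 log₁₀(0.0019943) = -54.00 dB
∠(j37 + 191) = arctan(37/191) = 10.96°
∠T(j37) = −10.96° = -10.96°

|T| = -54.0 dB, ∠T = -11.0°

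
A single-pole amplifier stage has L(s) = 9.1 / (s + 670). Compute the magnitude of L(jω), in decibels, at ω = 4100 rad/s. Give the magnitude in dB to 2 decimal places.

|j4100 + 670| = √(4100² + 670²) = 4154
|L(j4100)| = 9.1 / 4154 = 0.0021905
20 log₁₀(0.0021905) = -53.189 dB

-53.19 dB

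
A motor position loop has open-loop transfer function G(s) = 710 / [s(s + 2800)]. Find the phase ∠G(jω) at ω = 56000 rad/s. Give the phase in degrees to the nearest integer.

∠(j56000 + 2800) = arctan(56000/2800) = 87.14°
∠(j56000) = 90.00°
∠G(j56000) = − (87.14° + 90.00°) = -177.14°

-177°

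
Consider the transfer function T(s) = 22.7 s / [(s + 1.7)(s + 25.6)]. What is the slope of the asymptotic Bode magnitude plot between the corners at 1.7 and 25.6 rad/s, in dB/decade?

In this band the factors already past their corner are: 1 differentiator zero, pole at 1.7; net slope = 0 dB/decade.

0 dB/decade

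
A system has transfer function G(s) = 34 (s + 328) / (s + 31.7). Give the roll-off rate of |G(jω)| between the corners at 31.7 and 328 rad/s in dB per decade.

-20 dB/decade

In this band the factors already past their corner are: pole at 31.7; net slope = -20 dB/decade.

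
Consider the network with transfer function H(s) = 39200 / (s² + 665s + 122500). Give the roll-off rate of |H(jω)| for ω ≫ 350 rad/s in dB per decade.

With 0 zeros and 2 poles, the high-frequency asymptotic slope is 20 × (0 − 2) = -40 dB/decade.

-40 dB/decade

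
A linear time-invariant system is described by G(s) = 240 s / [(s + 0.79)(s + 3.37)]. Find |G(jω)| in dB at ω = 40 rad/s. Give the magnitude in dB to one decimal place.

|j40| = 40
|j40 + 0.79| = √(40² + 0.79²) = 40.01
|j40 + 3.37| = √(40² + 3.37²) = 40.14
|G(j40)| = 240 × 40 / (40.01 × 40.14) = 5.9777
20 log₁₀(5.9777) = 15.53 dB

15.5 dB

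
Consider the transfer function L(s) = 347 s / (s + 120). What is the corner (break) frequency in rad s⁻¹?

120 rad s⁻¹

The single real pole at s = −120 gives a corner at ω = 120 rad s⁻¹.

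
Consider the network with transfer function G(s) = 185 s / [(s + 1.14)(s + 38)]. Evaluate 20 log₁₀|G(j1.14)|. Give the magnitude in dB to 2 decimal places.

|j1.14| = 1.14
|j1.14 + 1.14| = √(1.14² + 1.14²) = 1.612
|j1.14 + 38| = √(1.14² + 38²) = 38.02
|G(j1.14)| = 185 × 1.14 / (1.612 × 38.02) = 3.4409
20 log₁₀(3.4409) = 10.734 dB

10.73 dB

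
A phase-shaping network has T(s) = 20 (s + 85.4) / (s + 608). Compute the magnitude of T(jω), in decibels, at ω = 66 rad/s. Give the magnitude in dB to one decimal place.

11.0 dB

|j66 + 85.4| = √(66² + 85.4²) = 107.9
|j66 + 608| = √(66² + 608²) = 611.6
|T(j66)| = 20 × 107.9 / 611.6 = 3.5296
20 log₁₀(3.5296) = 10.95 dB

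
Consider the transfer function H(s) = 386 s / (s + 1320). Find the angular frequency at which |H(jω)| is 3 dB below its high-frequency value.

For a single-pole high-pass, the −3 dB point is at the pole: ω = 1320 rad/s.

1320 rad/s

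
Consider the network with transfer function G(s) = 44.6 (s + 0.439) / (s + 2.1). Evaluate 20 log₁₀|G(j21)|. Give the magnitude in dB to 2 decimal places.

32.95 dB

|j21 + 0.439| = √(21² + 0.439²) = 21
|j21 + 2.1| = √(21² + 2.1²) = 21.1
|G(j21)| = 44.6 × 21 / 21.1 = 44.388
20 log₁₀(44.388) = 32.945 dB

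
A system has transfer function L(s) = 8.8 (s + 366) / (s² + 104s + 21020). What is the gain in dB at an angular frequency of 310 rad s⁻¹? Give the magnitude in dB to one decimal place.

-25.7 dB

|j310 + 366| = √(310² + 366²) = 479.6
|(j310)² + 104(j310) + 21020| = |-75080 + j32240| = 8.171e+04
|L(j310)| = 8.8 × 479.6 / 8.171e+04 = 0.051657
20 log₁₀(0.051657) = -25.74 dB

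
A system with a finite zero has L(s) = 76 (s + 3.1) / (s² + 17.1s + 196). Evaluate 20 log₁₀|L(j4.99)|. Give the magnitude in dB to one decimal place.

|j4.99 + 3.1| = √(4.99² + 3.1²) = 5.875
|(j4.99)² + 17.1(j4.99) + 196| = |171.1 + j85.329| = 191.2
|L(j4.99)| = 76 × 5.875 / 191.2 = 2.3351
20 log₁₀(2.3351) = 7.37 dB

7.4 dB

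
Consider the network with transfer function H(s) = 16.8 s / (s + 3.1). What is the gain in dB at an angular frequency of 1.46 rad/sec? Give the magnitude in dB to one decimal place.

17.1 dB

|j1.46| = 1.46
|j1.46 + 3.1| = √(1.46² + 3.1²) = 3.427
|H(j1.46)| = 16.8 × 1.46 / 3.427 = 7.1581
20 log₁₀(7.1581) = 17.10 dB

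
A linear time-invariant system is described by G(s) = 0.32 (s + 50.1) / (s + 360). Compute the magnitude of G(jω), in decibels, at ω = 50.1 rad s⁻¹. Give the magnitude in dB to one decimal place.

-24.1 dB

|j50.1 + 50.1| = √(50.1² + 50.1²) = 70.85
|j50.1 + 360| = √(50.1² + 360²) = 363.5
|G(j50.1)| = 0.32 × 70.85 / 363.5 = 0.062378
20 log₁₀(0.062378) = -24.10 dB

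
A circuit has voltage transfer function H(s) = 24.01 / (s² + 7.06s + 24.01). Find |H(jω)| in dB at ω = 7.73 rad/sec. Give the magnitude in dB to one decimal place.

|(j7.73)² + 7.06(j7.73) + 24.01| = |-35.743 + j54.574| = 65.24
|H(j7.73)| = 24.01 / 65.24 = 0.36804
20 log₁₀(0.36804) = -8.68 dB

-8.7 dB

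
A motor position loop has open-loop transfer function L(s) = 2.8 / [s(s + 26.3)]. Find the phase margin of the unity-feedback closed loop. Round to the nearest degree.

Gain crossover: |L(jω)| = 1 at ω ≈ 0.106 rad s⁻¹.
∠L(j0.106) = −90° − arctan(0.106/26.3) ≈ -90.23°
PM = 180° + (-90.23°) = 89.77°

90°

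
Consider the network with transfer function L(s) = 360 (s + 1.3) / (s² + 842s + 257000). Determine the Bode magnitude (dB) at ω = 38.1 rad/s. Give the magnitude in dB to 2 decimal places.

-25.47 dB

|j38.1 + 1.3| = √(38.1² + 1.3²) = 38.12
|(j38.1)² + 842(j38.1) + 257000| = |2.5555e+05 + j32080| = 2.576e+05
|L(j38.1)| = 360 × 38.12 / 2.576e+05 = 0.053286
20 log₁₀(0.053286) = -25.468 dB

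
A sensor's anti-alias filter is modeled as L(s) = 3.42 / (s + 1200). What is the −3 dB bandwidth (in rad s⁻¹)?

1200 rad s⁻¹

For a single-pole low-pass, the −3 dB point is at the pole: ω = 1200 rad s⁻¹.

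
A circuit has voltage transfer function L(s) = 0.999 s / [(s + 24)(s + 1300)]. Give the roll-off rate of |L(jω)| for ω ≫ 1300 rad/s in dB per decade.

With 1 zero and 2 poles, the high-frequency asymptotic slope is 20 × (1 − 2) = -20 dB/decade.

-20 dB/decade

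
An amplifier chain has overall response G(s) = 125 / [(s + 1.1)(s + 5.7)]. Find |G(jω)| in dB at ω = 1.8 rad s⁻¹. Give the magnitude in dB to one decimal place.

|j1.8 + 1.1| = √(1.8² + 1.1²) = 2.11
|j1.8 + 5.7| = √(1.8² + 5.7²) = 5.977
|G(j1.8)| = 125 / (2.11 × 5.977) = 9.9132
20 log₁₀(9.9132) = 19.92 dB

19.9 dB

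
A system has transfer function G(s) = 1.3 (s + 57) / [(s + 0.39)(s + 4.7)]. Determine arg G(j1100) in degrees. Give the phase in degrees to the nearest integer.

∠(j1100 + 57) = arctan(1100/57) = 87.03°
∠(j1100 + 0.39) = arctan(1100/0.39) = 89.98°
∠(j1100 + 4.7) = arctan(1100/4.7) = 89.76°
∠G(j1100) = 87.03° − (89.98° + 89.76°) = -92.70°

-93 deg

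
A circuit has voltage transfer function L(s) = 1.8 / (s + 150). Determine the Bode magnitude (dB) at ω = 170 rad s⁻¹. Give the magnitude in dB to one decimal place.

|j170 + 150| = √(170² + 150²) = 226.7
|L(j170)| = 1.8 / 226.7 = 0.0079395
20 log₁₀(0.0079395) = -42.00 dB

-42.0 dB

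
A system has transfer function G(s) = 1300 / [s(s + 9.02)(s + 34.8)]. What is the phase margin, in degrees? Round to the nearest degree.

Gain crossover: |G(jω)| = 1 at ω ≈ 3.79 rad/s.
∠G(j3.79) = −90° − arctan(3.79/9.02) − arctan(3.79/34.8) ≈ -119.04°
PM = 180° + (-119.04°) = 60.96°

61°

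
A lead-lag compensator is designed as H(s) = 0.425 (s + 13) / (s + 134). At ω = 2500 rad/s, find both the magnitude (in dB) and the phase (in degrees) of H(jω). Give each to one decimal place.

|H| = -7.4 dB, ∠H = 2.8°

|j2500 + 13| = √(2500² + 13²) = 2500
|j2500 + 134| = √(2500² + 134²) = 2504
|H(j2500)| = 0.425 × 2500 / 2504 = 0.4244
20 log₁₀(0.4244) = -7.44 dB
∠(j2500 + 13) = arctan(2500/13) = 89.70°
∠(j2500 + 134) = arctan(2500/134) = 86.93°
∠H(j2500) = 89.70° − 86.93° = 2.77°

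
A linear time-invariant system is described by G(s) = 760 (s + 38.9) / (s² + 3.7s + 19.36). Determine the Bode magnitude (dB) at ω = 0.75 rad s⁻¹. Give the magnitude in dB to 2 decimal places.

|j0.75 + 38.9| = √(0.75² + 38.9²) = 38.91
|(j0.75)² + 3.7(j0.75) + 19.36| = |18.797 + j2.775| = 19
|G(j0.75)| = 760 × 38.91 / 19 = 1556.2
20 log₁₀(1556.2) = 63.841 dB

63.84 dB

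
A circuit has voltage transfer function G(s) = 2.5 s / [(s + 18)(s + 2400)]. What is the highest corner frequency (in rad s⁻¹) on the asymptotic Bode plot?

Break frequencies occur at each pole and zero magnitude: 18 rad s⁻¹, 2400 rad s⁻¹.
The highest is 2400 rad s⁻¹.

2400 rad s⁻¹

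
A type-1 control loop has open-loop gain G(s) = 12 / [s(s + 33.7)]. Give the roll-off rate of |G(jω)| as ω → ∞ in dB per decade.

-40 dB/decade

With 0 zeros and 2 poles, the high-frequency asymptotic slope is 20 × (0 − 2) = -40 dB/decade.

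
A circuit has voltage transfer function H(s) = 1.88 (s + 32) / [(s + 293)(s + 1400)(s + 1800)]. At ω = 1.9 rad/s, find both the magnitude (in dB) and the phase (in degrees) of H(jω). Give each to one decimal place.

|j1.9 + 32| = √(1.9² + 32²) = 32.06
|j1.9 + 293| = √(1.9² + 293²) = 293
|j1.9 + 1400| = √(1.9² + 1400²) = 1400
|j1.9 + 1800| = √(1.9² + 1800²) = 1800
|H(j1.9)| = 1.88 × 32.06 / (293 × 1400 × 1800) = 8.162e-08
20 log₁₀(8.162e-08) = -141.76 dB
∠(j1.9 + 32) = arctan(1.9/32) = 3.40°
∠(j1.9 + 293) = arctan(1.9/293) = 0.37°
∠(j1.9 + 1400) = arctan(1.9/1400) = 0.08°
∠(j1.9 + 1800) = arctan(1.9/1800) = 0.06°
∠H(j1.9) = 3.40° − (0.37° + 0.08° + 0.06°) = 2.89°

|H| = -141.8 dB, ∠H = 2.9°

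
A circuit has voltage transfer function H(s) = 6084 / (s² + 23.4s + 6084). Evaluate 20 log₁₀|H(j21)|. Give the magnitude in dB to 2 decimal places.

0.62 dB

|(j21)² + 23.4(j21) + 6084| = |5643 + j491.4| = 5664
|H(j21)| = 6084 / 5664 = 1.0741
20 log₁₀(1.0741) = 0.621 dB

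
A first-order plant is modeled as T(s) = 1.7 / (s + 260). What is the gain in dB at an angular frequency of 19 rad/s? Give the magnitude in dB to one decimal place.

|j19 + 260| = √(19² + 260²) = 260.7
|T(j19)| = 1.7 / 260.7 = 0.0065211
20 log₁₀(0.0065211) = -43.71 dB

-43.7 dB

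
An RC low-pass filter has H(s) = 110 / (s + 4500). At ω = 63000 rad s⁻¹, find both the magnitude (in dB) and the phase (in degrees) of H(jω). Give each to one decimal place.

|j63000 + 4500| = √(63000² + 4500²) = 6.316e+04
|H(j63000)| = 110 / 6.316e+04 = 0.0017416
20 log₁₀(0.0017416) = -55.18 dB
∠(j63000 + 4500) = arctan(63000/4500) = 85.91°
∠H(j63000) = −85.91° = -85.91°

|H| = -55.2 dB, ∠H = -85.9°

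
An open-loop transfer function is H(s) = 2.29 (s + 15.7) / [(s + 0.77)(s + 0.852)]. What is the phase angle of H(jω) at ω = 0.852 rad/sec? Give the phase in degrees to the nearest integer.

∠(j0.852 + 15.7) = arctan(0.852/15.7) = 3.11°
∠(j0.852 + 0.77) = arctan(0.852/0.77) = 47.89°
∠(j0.852 + 0.852) = arctan(0.852/0.852) = 45.00°
∠H(j0.852) = 3.11° − (47.89° + 45.00°) = -89.79°

-90°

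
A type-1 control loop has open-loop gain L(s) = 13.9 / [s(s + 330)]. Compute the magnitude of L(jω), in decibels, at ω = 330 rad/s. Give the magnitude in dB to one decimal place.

|j330 + 330| = √(330² + 330²) = 466.7
|j330| = 330
|L(j330)| = 13.9 / (466.7 × 330) = 9.0255e-05
20 log₁₀(9.0255e-05) = -80.89 dB

-80.9 dB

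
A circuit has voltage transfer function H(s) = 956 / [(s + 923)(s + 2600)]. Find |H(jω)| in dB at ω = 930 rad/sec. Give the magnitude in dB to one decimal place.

-71.6 dB

|j930 + 923| = √(930² + 923²) = 1310
|j930 + 2600| = √(930² + 2600²) = 2761
|H(j930)| = 956 / (1310 × 2761) = 0.00026423
20 log₁₀(0.00026423) = -71.56 dB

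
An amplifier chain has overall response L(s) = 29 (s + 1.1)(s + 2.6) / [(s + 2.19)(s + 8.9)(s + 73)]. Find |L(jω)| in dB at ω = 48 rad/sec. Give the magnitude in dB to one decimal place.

-9.7 dB

|j48 + 1.1| = √(48² + 1.1²) = 48.01
|j48 + 2.6| = √(48² + 2.6²) = 48.07
|j48 + 2.19| = √(48² + 2.19²) = 48.05
|j48 + 8.9| = √(48² + 8.9²) = 48.82
|j48 + 73| = √(48² + 73²) = 87.37
|L(j48)| = 29 × 48.01 × 48.07 / (48.05 × 48.82 × 87.37) = 0.32659
20 log₁₀(0.32659) = -9.72 dB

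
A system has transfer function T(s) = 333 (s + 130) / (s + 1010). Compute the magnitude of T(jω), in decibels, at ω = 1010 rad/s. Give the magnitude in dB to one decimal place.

47.5 dB

|j1010 + 130| = √(1010² + 130²) = 1018
|j1010 + 1010| = √(1010² + 1010²) = 1428
|T(j1010)| = 333 × 1018 / 1428 = 237.41
20 log₁₀(237.41) = 47.51 dB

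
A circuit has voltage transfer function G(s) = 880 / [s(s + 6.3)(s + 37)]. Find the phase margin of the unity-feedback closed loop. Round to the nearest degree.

57°

Gain crossover: |G(jω)| = 1 at ω ≈ 3.33 rad/s.
∠G(j3.33) = −90° − arctan(3.33/6.3) − arctan(3.33/37) ≈ -122.96°
PM = 180° + (-122.96°) = 57.04°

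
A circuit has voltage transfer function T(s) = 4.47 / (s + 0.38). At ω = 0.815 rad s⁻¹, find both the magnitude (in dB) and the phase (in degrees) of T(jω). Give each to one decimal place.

|j0.815 + 0.38| = √(0.815² + 0.38²) = 0.8992
|T(j0.815)| = 4.47 / 0.8992 = 4.9709
20 log₁₀(4.9709) = 13.93 dB
∠(j0.815 + 0.38) = arctan(0.815/0.38) = 65.00°
∠T(j0.815) = −65.00° = -65.00°

|T| = 13.9 dB, ∠T = -65.0°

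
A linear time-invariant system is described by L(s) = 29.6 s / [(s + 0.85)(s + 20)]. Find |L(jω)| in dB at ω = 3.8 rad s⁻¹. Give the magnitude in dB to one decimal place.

3.0 dB

|j3.8| = 3.8
|j3.8 + 0.85| = √(3.8² + 0.85²) = 3.894
|j3.8 + 20| = √(3.8² + 20²) = 20.36
|L(j3.8)| = 29.6 × 3.8 / (3.894 × 20.36) = 1.4189
20 log₁₀(1.4189) = 3.04 dB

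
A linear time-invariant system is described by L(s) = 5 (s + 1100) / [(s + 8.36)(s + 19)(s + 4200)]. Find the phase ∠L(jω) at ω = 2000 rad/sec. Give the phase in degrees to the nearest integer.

-143°

∠(j2000 + 1100) = arctan(2000/1100) = 61.19°
∠(j2000 + 8.36) = arctan(2000/8.36) = 89.76°
∠(j2000 + 19) = arctan(2000/19) = 89.46°
∠(j2000 + 4200) = arctan(2000/4200) = 25.46°
∠L(j2000) = 61.19° − (89.76° + 89.46° + 25.46°) = -143.49°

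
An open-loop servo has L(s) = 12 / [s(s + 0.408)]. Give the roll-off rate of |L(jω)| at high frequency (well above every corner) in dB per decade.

With 0 zeros and 2 poles, the high-frequency asymptotic slope is 20 × (0 − 2) = -40 dB/decade.

-40 dB/decade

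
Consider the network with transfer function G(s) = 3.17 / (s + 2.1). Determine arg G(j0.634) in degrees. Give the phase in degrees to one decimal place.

-16.8°

∠(j0.634 + 2.1) = arctan(0.634/2.1) = 16.80°
∠G(j0.634) = −16.80° = -16.80°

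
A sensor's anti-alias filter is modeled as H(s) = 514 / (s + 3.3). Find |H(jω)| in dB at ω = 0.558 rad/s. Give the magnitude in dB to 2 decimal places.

43.73 dB

|j0.558 + 3.3| = √(0.558² + 3.3²) = 3.347
|H(j0.558)| = 514 / 3.347 = 153.58
20 log₁₀(153.58) = 43.727 dB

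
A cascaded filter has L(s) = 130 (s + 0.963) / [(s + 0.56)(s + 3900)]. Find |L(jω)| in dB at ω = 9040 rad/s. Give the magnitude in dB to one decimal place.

|j9040 + 0.963| = √(9040² + 0.963²) = 9040
|j9040 + 0.56| = √(9040² + 0.56²) = 9040
|j9040 + 3900| = √(9040² + 3900²) = 9845
|L(j9040)| = 130 × 9040 / (9040 × 9845) = 0.013204
20 log₁₀(0.013204) = -37.59 dB

-37.6 dB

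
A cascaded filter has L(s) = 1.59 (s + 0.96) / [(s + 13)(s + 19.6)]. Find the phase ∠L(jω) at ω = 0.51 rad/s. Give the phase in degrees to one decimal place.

∠(j0.51 + 0.96) = arctan(0.51/0.96) = 27.98°
∠(j0.51 + 13) = arctan(0.51/13) = 2.25°
∠(j0.51 + 19.6) = arctan(0.51/19.6) = 1.49°
∠L(j0.51) = 27.98° − (2.25° + 1.49°) = 24.24°

24.2°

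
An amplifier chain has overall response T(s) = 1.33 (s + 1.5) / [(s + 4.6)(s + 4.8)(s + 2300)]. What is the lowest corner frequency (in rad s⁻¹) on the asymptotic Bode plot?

Break frequencies occur at each pole and zero magnitude: 1.5 rad s⁻¹, 4.6 rad s⁻¹, 4.8 rad s⁻¹, 2300 rad s⁻¹.
The lowest is 1.5 rad s⁻¹.

1.5 rad s⁻¹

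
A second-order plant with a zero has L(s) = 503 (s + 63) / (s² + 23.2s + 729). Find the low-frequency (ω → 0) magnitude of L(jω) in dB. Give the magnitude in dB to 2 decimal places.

L(0) = 503 × 63 / 729 = 43.469
20 log₁₀(43.469) = 32.764 dB

32.76 dB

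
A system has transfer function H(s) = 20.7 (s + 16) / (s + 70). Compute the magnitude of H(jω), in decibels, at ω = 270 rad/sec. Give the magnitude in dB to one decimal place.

|j270 + 16| = √(270² + 16²) = 270.5
|j270 + 70| = √(270² + 70²) = 278.9
|H(j270)| = 20.7 × 270.5 / 278.9 = 20.073
20 log₁₀(20.073) = 26.05 dB

26.1 dB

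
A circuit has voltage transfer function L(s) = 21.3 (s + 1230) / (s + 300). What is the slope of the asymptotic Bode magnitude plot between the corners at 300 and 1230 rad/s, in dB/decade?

-20 dB/decade

In this band the factors already past their corner are: pole at 300; net slope = -20 dB/decade.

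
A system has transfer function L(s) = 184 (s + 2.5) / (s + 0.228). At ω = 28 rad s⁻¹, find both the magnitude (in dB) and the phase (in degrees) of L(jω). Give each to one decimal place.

|j28 + 2.5| = √(28² + 2.5²) = 28.11
|j28 + 0.228| = √(28² + 0.228²) = 28
|L(j28)| = 184 × 28.11 / 28 = 184.73
20 log₁₀(184.73) = 45.33 dB
∠(j28 + 2.5) = arctan(28/2.5) = 84.90°
∠(j28 + 0.228) = arctan(28/0.228) = 89.53°
∠L(j28) = 84.90° − 89.53° = -4.64°

|L| = 45.3 dB, ∠L = -4.6°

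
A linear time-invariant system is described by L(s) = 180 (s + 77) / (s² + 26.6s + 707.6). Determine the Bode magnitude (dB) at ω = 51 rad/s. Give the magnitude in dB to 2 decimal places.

17.07 dB

|j51 + 77| = √(51² + 77²) = 92.36
|(j51)² + 26.6(j51) + 707.6| = |-1893.4 + j1356.6| = 2329
|L(j51)| = 180 × 92.36 / 2329 = 7.1373
20 log₁₀(7.1373) = 17.071 dB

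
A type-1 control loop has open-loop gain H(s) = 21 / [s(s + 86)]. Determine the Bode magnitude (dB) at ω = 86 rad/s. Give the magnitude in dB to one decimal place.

|j86 + 86| = √(86² + 86²) = 121.6
|j86| = 86
|H(j86)| = 21 / (121.6 × 86) = 0.0020077
20 log₁₀(0.0020077) = -53.95 dB

-53.9 dB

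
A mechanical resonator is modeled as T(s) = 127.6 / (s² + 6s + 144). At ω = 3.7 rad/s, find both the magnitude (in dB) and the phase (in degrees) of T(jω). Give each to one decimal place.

|(j3.7)² + 6(j3.7) + 144| = |130.31 + j22.2| = 132.2
|T(j3.7)| = 127.6 / 132.2 = 0.9653
20 log₁₀(0.9653) = -0.31 dB
∠[(j3.7)² + 6(j3.7) + 144] = ∠[130.31 + j22.2] = 9.67°
∠T(j3.7) = −9.67° = -9.67°

|T| = -0.3 dB, ∠T = -9.7°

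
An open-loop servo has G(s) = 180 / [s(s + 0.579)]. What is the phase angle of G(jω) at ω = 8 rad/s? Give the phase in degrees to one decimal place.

-175.9 deg

∠(j8 + 0.579) = arctan(8/0.579) = 85.86°
∠(j8) = 90.00°
∠G(j8) = − (85.86° + 90.00°) = -175.86°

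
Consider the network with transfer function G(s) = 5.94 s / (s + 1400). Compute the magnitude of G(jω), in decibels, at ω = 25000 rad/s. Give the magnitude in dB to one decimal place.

|j25000| = 2.5e+04
|j25000 + 1400| = √(25000² + 1400²) = 2.504e+04
|G(j25000)| = 5.94 × 2.5e+04 / 2.504e+04 = 5.9307
20 log₁₀(5.9307) = 15.46 dB

15.5 dB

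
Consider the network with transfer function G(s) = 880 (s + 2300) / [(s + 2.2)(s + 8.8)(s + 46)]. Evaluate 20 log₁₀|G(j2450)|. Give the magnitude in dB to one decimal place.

|j2450 + 2300| = √(2450² + 2300²) = 3360
|j2450 + 2.2| = √(2450² + 2.2²) = 2450
|j2450 + 8.8| = √(2450² + 8.8²) = 2450
|j2450 + 46| = √(2450² + 46²) = 2450
|G(j2450)| = 880 × 3360 / (2450 × 2450 × 2450) = 0.00020105
20 log₁₀(0.00020105) = -73.93 dB

-73.9 dB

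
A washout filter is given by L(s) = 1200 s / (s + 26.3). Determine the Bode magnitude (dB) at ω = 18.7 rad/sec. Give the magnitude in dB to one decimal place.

56.8 dB

|j18.7| = 18.7
|j18.7 + 26.3| = √(18.7² + 26.3²) = 32.27
|L(j18.7)| = 1200 × 18.7 / 32.27 = 695.37
20 log₁₀(695.37) = 56.84 dB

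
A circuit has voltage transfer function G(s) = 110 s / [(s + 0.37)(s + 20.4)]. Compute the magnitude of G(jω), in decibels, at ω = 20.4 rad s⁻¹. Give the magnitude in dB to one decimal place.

|j20.4| = 20.4
|j20.4 + 0.37| = √(20.4² + 0.37²) = 20.4
|j20.4 + 20.4| = √(20.4² + 20.4²) = 28.85
|G(j20.4)| = 110 × 20.4 / (20.4 × 28.85) = 3.8122
20 log₁₀(3.8122) = 11.62 dB

11.6 dB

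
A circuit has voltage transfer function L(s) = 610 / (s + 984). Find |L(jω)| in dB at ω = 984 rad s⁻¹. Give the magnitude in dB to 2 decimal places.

-7.16 dB

|j984 + 984| = √(984² + 984²) = 1392
|L(j984)| = 610 / 1392 = 0.43835
20 log₁₀(0.43835) = -7.164 dB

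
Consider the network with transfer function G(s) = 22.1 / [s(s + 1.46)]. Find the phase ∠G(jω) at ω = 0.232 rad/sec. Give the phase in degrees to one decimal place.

∠(j0.232 + 1.46) = arctan(0.232/1.46) = 9.03°
∠(j0.232) = 90.00°
∠G(j0.232) = − (9.03° + 90.00°) = -99.03°

-99.0°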